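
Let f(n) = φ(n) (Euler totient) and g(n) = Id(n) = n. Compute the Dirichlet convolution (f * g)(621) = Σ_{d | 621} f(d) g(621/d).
(φ * Id)(621) = 3645

Divisors of 621: [1, 3, 9, 23, 27, 69, 207, 621]. For each d | 621:
  d = 1: φ(1) · Id(621/1) = 1 · 621 = 621
  d = 3: φ(3) · Id(621/3) = 2 · 207 = 414
  d = 9: φ(9) · Id(621/9) = 6 · 69 = 414
  d = 23: φ(23) · Id(621/23) = 22 · 27 = 594
  d = 27: φ(27) · Id(621/27) = 18 · 23 = 414
  d = 69: φ(69) · Id(621/69) = 44 · 9 = 396
  d = 207: φ(207) · Id(621/207) = 132 · 3 = 396
  d = 621: φ(621) · Id(621/621) = 396 · 1 = 396
Summing: (φ * Id)(621) = 621 + 414 + 414 + 594 + 414 + 396 + 396 + 396 = 3645.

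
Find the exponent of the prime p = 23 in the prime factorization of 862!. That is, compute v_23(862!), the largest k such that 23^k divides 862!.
v_23(862!) = 38

Legendre's formula: v_p(n!) = Σ_{k ≥ 1} ⌊n / p^k⌋. For p = 23, n = 862, the terms are:
  ⌊862/23^1⌋ = ⌊862/23⌋ = 37
  ⌊862/23^2⌋ = ⌊862/529⌋ = 1
(the next term ⌊862/23^3⌋ = 0, terminating the sum). Summing: v_23(862!) = 37 + 1 = 38.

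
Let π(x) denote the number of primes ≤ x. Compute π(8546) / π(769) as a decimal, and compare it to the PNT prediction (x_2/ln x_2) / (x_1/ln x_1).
π(8546)/π(769) = 1066/136 ≈ 7.8382;  PNT prediction ≈ 8.1571.

π(769) = 136 and π(8546) = 1066, so π(8546)/π(769) ≈ 7.8382. The PNT-predicted ratio is (8546/ln(8546)) / (769/ln(769)) ≈ 8.1571. The two agree to within a few percent, as expected.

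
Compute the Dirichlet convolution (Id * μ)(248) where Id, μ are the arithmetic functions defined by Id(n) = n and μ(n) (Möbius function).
(Id * μ)(248) = 120

Divisors of 248: [1, 2, 4, 8, 31, 62, 124, 248]. For each d | 248:
  d = 1: Id(1) · μ(248/1) = 1 · 0 = 0
  d = 2: Id(2) · μ(248/2) = 2 · 0 = 0
  d = 4: Id(4) · μ(248/4) = 4 · 1 = 4
  d = 8: Id(8) · μ(248/8) = 8 · -1 = -8
  d = 31: Id(31) · μ(248/31) = 31 · 0 = 0
  d = 62: Id(62) · μ(248/62) = 62 · 0 = 0
  d = 124: Id(124) · μ(248/124) = 124 · -1 = -124
  d = 248: Id(248) · μ(248/248) = 248 · 1 = 248
Summing: (Id * μ)(248) = 0 + 0 + 4 + -8 + 0 + 0 + -124 + 248 = 120.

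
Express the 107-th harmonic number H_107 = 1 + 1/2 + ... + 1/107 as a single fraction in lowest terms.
H_107 = 81560682312293522125469128981858530591444536467/15521442759214556458772607587176753329489754560

Direct summation: H_107 = 1 + 1/2 + ... + 1/107. The least common denominator is lcm(1, ..., 107) = 77607213796072782293863037935883766647448772800; over this denominator the numerator is 77607213796072782293863037935883766647448772800 + 38803606898036391146931518967941883323724386400 + 25869071265357594097954345978627922215816257600 + 19401803449018195573465759483970941661862193200 + 15521442759214556458772607587176753329489754560 + 12934535632678797048977172989313961107908128800 + 11086744828010397470551862562269109521064110400 + 9700901724509097786732879741985470830931096600 + 8623023755119198032651448659542640738605419200 + 7760721379607278229386303793588376664744877280 + 7055201254188434753987548903262160604313524800 + 6467267816339398524488586494656980553954064400 + 5969785676620983253374079841221828203649905600 + 5543372414005198735275931281134554760532055200 + 5173814253071518819590869195725584443163251520 + 4850450862254548893366439870992735415465548300 + 4565130223298398958462531643287280391026398400 + 4311511877559599016325724329771320369302709600 + 4084590199793304331255949365046514034076251200 + 3880360689803639114693151896794188332372438640 + 3695581609336799156850620854089703173688036800 + 3527600627094217376993774451631080302156762400 + 3374226686785773143211436431994946375976033600 + 3233633908169699262244293247328490276977032200 + 3104288551842911291754521517435350665897950912 + 2984892838310491626687039920610914101824952800 + 2874341251706399344217149553180880246201806400 + 2771686207002599367637965640567277380266027600 + 2676110820554233872202173721927026436118923200 + 2586907126535759409795434597862792221581625760 + 2503458509550734912705259288254315053143508800 + 2425225431127274446683219935496367707732774150 + 2351733751396144917995849634420720201437841600 + 2282565111649199479231265821643640195513199200 + 2217348965602079494110372512453821904212822080 + 2155755938779799508162862164885660184651354800 + 2097492264758723845780082106375236936417534400 + 2042295099896652165627974682523257017038125600 + 1989928558873661084458026613740609401216635200 + 1940180344901819557346575948397094166186219320 + 1892858873074945909606415559411799186523140800 + 1847790804668399578425310427044851586844018400 + 1804818925490064704508442742694971317382529600 + 1763800313547108688496887225815540151078381200 + 1724604751023839606530289731908528147721083840 + 1687113343392886571605718215997473187988016800 + 1651217314810059197741766764593271630796782400 + 1616816954084849631122146623664245138488516100 + 1583820689715771067221694651752729931580587200 + 1552144275921455645877260758717675332948975456 + 1521710074432799652820843881095760130342132800 + 1492446419155245813343519960305457050912476400 + 1464287052756090231959679961054410691461297600 + 1437170625853199672108574776590440123100903200 + 1411040250837686950797509780652432120862704960 + 1385843103501299683818982820283638690133013800 + 1361530066597768110418649788348838011358750400 + 1338055410277116936101086860963513218059461600 + 1315376505018182750743441320947182485549979200 + 1293453563267879704897717298931396110790812880 + 1272249406492996431046935048129242076187684800 + 1251729254775367456352629644127157526571754400 + 1231860536445599718950206951363234391229345600 + 1212612715563637223341609967748183853866387075 + 1193957135324196650674815968244365640729981120 + 1175866875698072458997924817210360100718920800 + 1158316623821981825281537879640056218618638400 + 1141282555824599739615632910821820097756599600 + 1124742228928591047737145477331648791992011200 + 1108674482801039747055186256226910952106411040 + 1093059349240461722448775182195546009118996800 + 1077877969389899754081431082442830092325677400 + 1063112517754421675258397779943613241745873600 + 1048746132379361922890041053187618468208767200 + 1034762850614303763918173839145116888632650304 + 1021147549948326082813987341261628508519062800 + 1007885893455490679141078414751737229187646400 + 994964279436830542229013306870304700608317600 + 982369794886997244226114404251693248701883200 + 970090172450909778673287974198547083093109660 + 958113750568799781405716517726960082067268800 + 946429436537472954803207779705899593261570400 + 935026672241840750528470336576912851174081600 + 923895402334199789212655213522425793422009200 + 913026044659679791692506328657456078205279680 + 902409462745032352254221371347485658691264800 + 892036940184744624067391240642342145372974400 + 881900156773554344248443612907770075539190600 + 871991166248008789818685819504311984802795200 + 862302375511919803265144865954264073860541920 + 852826525231569036196297120174546886235700800 + 843556671696443285802859107998736593994008400 + 834486169850244970901753096084771684381169600 + 825608657405029598870883382296635815398391200 + 816918039958660866251189873009302806815250240 + 808408477042424815561073311832122569244258050 + 800074369031678167977969463256533676777822400 + 791910344857885533610847325876364965790293600 + 783911250465381639331949878140240067145947200 + 776072137960727822938630379358837666474487728 + 768388255406661210830327108276076897499492800 + 760855037216399826410421940547880065171066400 + 753468095107502740717116873163920064538337600 + 746223209577622906671759980152728525456238200 + 739116321867359831370124170817940634737607360 + 732143526378045115979839980527205345730648800 + 725301063514698899942645214354053893901390400 = 407803411561467610627345644909292652957222682335, so H_107 = 407803411561467610627345644909292652957222682335/77607213796072782293863037935883766647448772800; reducing by gcd(407803411561467610627345644909292652957222682335, 77607213796072782293863037935883766647448772800) = 5 gives 81560682312293522125469128981858530591444536467/15521442759214556458772607587176753329489754560 ≈ 5.25471. (The PNT-adjacent estimate ln(107) + γ ≈ 5.25004 matches within O(1/n).)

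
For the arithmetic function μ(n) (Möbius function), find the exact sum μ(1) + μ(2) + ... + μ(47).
Σ_{n ≤ 47} μ(n) = -3

Compute μ(n) for each 1 ≤ n ≤ 47: μ(1) = 1, μ(2) = -1, μ(3) = -1, μ(4) = 0, μ(5) = -1, μ(6) = 1, μ(7) = -1, μ(8) = 0, μ(9) = 0, μ(10) = 1, μ(11) = -1, μ(12) = 0, μ(13) = -1, μ(14) = 1, μ(15) = 1, μ(16) = 0, μ(17) = -1, μ(18) = 0, μ(19) = -1, μ(20) = 0, μ(21) = 1, μ(22) = 1, μ(23) = -1, μ(24) = 0, μ(25) = 0, μ(26) = 1, μ(27) = 0, μ(28) = 0, μ(29) = -1, μ(30) = -1, μ(31) = -1, μ(32) = 0, μ(33) = 1, μ(34) = 1, μ(35) = 1, μ(36) = 0, μ(37) = -1, μ(38) = 1, μ(39) = 1, μ(40) = 0, μ(41) = -1, μ(42) = -1, μ(43) = -1, μ(44) = 0, μ(45) = 0, μ(46) = 1, μ(47) = -1. Summing all 47 values: -3. (Mertens function M(x) = Σ_{n ≤ x} μ(n); on average M(x) should be small (PNT ⟺ M(x) = o(x)).)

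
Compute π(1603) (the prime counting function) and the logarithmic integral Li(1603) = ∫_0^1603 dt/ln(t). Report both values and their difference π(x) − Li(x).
π(1603) = 252;  Li(1603) ≈ 261.83;  π(x) − Li(x) ≈ -9.83.

Direct count of primes ≤ 1603 gives π(1603) = 252. Numerical evaluation of the logarithmic integral gives Li(1603) ≈ 261.83. The difference π(x) − Li(x) ≈ -9.83 is typically negative for small/moderate x (Li(x) overestimates), though Littlewood's theorem shows this sign changes infinitely often.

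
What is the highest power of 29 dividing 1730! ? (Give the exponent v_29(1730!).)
v_29(1730!) = 61

Legendre's formula: v_p(n!) = Σ_{k ≥ 1} ⌊n / p^k⌋. For p = 29, n = 1730, the terms are:
  ⌊1730/29^1⌋ = ⌊1730/29⌋ = 59
  ⌊1730/29^2⌋ = ⌊1730/841⌋ = 2
(the next term ⌊1730/29^3⌋ = 0, terminating the sum). Summing: v_29(1730!) = 59 + 2 = 61.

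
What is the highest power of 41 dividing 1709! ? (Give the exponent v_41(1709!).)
v_41(1709!) = 42

Legendre's formula: v_p(n!) = Σ_{k ≥ 1} ⌊n / p^k⌋. For p = 41, n = 1709, the terms are:
  ⌊1709/41^1⌋ = ⌊1709/41⌋ = 41
  ⌊1709/41^2⌋ = ⌊1709/1681⌋ = 1
(the next term ⌊1709/41^3⌋ = 0, terminating the sum). Summing: v_41(1709!) = 41 + 1 = 42.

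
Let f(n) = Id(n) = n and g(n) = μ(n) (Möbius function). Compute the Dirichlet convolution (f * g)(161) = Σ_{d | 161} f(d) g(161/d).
(Id * μ)(161) = 132

Divisors of 161: [1, 7, 23, 161]. For each d | 161:
  d = 1: Id(1) · μ(161/1) = 1 · 1 = 1
  d = 7: Id(7) · μ(161/7) = 7 · -1 = -7
  d = 23: Id(23) · μ(161/23) = 23 · -1 = -23
  d = 161: Id(161) · μ(161/161) = 161 · 1 = 161
Summing: (Id * μ)(161) = 1 + -7 + -23 + 161 = 132.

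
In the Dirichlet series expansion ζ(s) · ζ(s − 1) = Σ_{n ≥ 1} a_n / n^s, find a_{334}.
σ(334) = 504

In the product (Σ m^0/m^s)(Σ k / k^s) = Σ (Σ_{d | n} d) / n^s, the coefficient of 1/n^s is σ(n) = Σ_{d | n} d. For n = 334, divisors are [1, 2, 167, 334]; summing: σ(334) = 504.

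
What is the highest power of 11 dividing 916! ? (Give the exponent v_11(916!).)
v_11(916!) = 90

Legendre's formula: v_p(n!) = Σ_{k ≥ 1} ⌊n / p^k⌋. For p = 11, n = 916, the terms are:
  ⌊916/11^1⌋ = ⌊916/11⌋ = 83
  ⌊916/11^2⌋ = ⌊916/121⌋ = 7
(the next term ⌊916/11^3⌋ = 0, terminating the sum). Summing: v_11(916!) = 83 + 7 = 90.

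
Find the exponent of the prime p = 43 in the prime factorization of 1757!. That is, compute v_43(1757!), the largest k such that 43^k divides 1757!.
v_43(1757!) = 40

Legendre's formula: v_p(n!) = Σ_{k ≥ 1} ⌊n / p^k⌋. For p = 43, n = 1757, the terms are:
  ⌊1757/43^1⌋ = ⌊1757/43⌋ = 40
(the next term ⌊1757/43^2⌋ = 0, terminating the sum). Summing: v_43(1757!) = 40 = 40.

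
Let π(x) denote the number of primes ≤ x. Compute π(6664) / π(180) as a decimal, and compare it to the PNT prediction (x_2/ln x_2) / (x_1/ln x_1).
π(6664)/π(180) = 859/41 ≈ 20.9512;  PNT prediction ≈ 21.8360.

π(180) = 41 and π(6664) = 859, so π(6664)/π(180) ≈ 20.9512. The PNT-predicted ratio is (6664/ln(6664)) / (180/ln(180)) ≈ 21.8360. The two agree to within a few percent, as expected.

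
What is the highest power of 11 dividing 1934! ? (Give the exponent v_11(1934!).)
v_11(1934!) = 191

Legendre's formula: v_p(n!) = Σ_{k ≥ 1} ⌊n / p^k⌋. For p = 11, n = 1934, the terms are:
  ⌊1934/11^1⌋ = ⌊1934/11⌋ = 175
  ⌊1934/11^2⌋ = ⌊1934/121⌋ = 15
  ⌊1934/11^3⌋ = ⌊1934/1331⌋ = 1
(the next term ⌊1934/11^4⌋ = 0, terminating the sum). Summing: v_11(1934!) = 175 + 15 + 1 = 191.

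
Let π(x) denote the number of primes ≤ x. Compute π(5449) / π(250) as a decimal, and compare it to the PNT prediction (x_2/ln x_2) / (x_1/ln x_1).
π(5449)/π(250) = 721/53 ≈ 13.6038;  PNT prediction ≈ 13.9885.

π(250) = 53 and π(5449) = 721, so π(5449)/π(250) ≈ 13.6038. The PNT-predicted ratio is (5449/ln(5449)) / (250/ln(250)) ≈ 13.9885. The two agree to within a few percent, as expected.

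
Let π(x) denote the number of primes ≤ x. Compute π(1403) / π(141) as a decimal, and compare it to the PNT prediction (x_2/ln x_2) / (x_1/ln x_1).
π(1403)/π(141) = 222/34 ≈ 6.5294;  PNT prediction ≈ 6.7954.

π(141) = 34 and π(1403) = 222, so π(1403)/π(141) ≈ 6.5294. The PNT-predicted ratio is (1403/ln(1403)) / (141/ln(141)) ≈ 6.7954. The two agree to within a few percent, as expected.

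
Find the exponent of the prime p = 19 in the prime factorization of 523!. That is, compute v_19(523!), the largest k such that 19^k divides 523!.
v_19(523!) = 28

Legendre's formula: v_p(n!) = Σ_{k ≥ 1} ⌊n / p^k⌋. For p = 19, n = 523, the terms are:
  ⌊523/19^1⌋ = ⌊523/19⌋ = 27
  ⌊523/19^2⌋ = ⌊523/361⌋ = 1
(the next term ⌊523/19^3⌋ = 0, terminating the sum). Summing: v_19(523!) = 27 + 1 = 28.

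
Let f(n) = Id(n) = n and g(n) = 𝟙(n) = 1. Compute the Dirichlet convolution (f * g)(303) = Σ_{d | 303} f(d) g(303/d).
(Id * 𝟙)(303) = 408

Divisors of 303: [1, 3, 101, 303]. For each d | 303:
  d = 1: Id(1) · 𝟙(303/1) = 1 · 1 = 1
  d = 3: Id(3) · 𝟙(303/3) = 3 · 1 = 3
  d = 101: Id(101) · 𝟙(303/101) = 101 · 1 = 101
  d = 303: Id(303) · 𝟙(303/303) = 303 · 1 = 303
Summing: (Id * 𝟙)(303) = 1 + 3 + 101 + 303 = 408.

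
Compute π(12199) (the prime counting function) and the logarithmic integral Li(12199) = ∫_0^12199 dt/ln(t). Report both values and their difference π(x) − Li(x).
π(12199) = 1458;  Li(12199) ≈ 1482.27;  π(x) − Li(x) ≈ -24.27.

Direct count of primes ≤ 12199 gives π(12199) = 1458. Numerical evaluation of the logarithmic integral gives Li(12199) ≈ 1482.27. The difference π(x) − Li(x) ≈ -24.27 is typically negative for small/moderate x (Li(x) overestimates), though Littlewood's theorem shows this sign changes infinitely often.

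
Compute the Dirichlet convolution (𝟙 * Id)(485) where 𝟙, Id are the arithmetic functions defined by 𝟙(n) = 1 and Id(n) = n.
(𝟙 * Id)(485) = 588

Divisors of 485: [1, 5, 97, 485]. For each d | 485:
  d = 1: 𝟙(1) · Id(485/1) = 1 · 485 = 485
  d = 5: 𝟙(5) · Id(485/5) = 1 · 97 = 97
  d = 97: 𝟙(97) · Id(485/97) = 1 · 5 = 5
  d = 485: 𝟙(485) · Id(485/485) = 1 · 1 = 1
Summing: (𝟙 * Id)(485) = 485 + 97 + 5 + 1 = 588.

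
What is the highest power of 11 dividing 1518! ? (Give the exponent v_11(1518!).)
v_11(1518!) = 151

Legendre's formula: v_p(n!) = Σ_{k ≥ 1} ⌊n / p^k⌋. For p = 11, n = 1518, the terms are:
  ⌊1518/11^1⌋ = ⌊1518/11⌋ = 138
  ⌊1518/11^2⌋ = ⌊1518/121⌋ = 12
  ⌊1518/11^3⌋ = ⌊1518/1331⌋ = 1
(the next term ⌊1518/11^4⌋ = 0, terminating the sum). Summing: v_11(1518!) = 138 + 12 + 1 = 151.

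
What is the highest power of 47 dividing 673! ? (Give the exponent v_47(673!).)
v_47(673!) = 14

Legendre's formula: v_p(n!) = Σ_{k ≥ 1} ⌊n / p^k⌋. For p = 47, n = 673, the terms are:
  ⌊673/47^1⌋ = ⌊673/47⌋ = 14
(the next term ⌊673/47^2⌋ = 0, terminating the sum). Summing: v_47(673!) = 14 = 14.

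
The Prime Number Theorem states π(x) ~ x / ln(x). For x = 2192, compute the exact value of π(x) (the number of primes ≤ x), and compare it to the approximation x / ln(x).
π(2192) = 327;  x/ln(x) ≈ 284.95;  relative error ≈ 12.86%.

Directly count primes up to 2192: π(2192) = 327. The PNT approximation gives 2192/ln(2192) ≈ 2192/7.69257 ≈ 284.95. Relative error (π(x) − x/ln(x)) / π(x) ≈ 12.86%; the approximation is known to undercount slightly (Li(x) is a better estimate).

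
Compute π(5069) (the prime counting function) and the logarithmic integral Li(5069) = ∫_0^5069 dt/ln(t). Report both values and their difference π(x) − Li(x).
π(5069) = 677;  Li(5069) ≈ 692.38;  π(x) − Li(x) ≈ -15.38.

Direct count of primes ≤ 5069 gives π(5069) = 677. Numerical evaluation of the logarithmic integral gives Li(5069) ≈ 692.38. The difference π(x) − Li(x) ≈ -15.38 is typically negative for small/moderate x (Li(x) overestimates), though Littlewood's theorem shows this sign changes infinitely often.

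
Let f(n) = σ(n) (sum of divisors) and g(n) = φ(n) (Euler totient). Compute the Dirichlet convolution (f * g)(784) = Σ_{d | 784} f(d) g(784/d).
(σ * φ)(784) = 11760

Divisors of 784: [1, 2, 4, 7, 8, 14, 16, 28, 49, 56, 98, 112, 196, 392, 784]. For each d | 784:
  d = 1: σ(1) · φ(784/1) = 1 · 336 = 336
  d = 2: σ(2) · φ(784/2) = 3 · 168 = 504
  d = 4: σ(4) · φ(784/4) = 7 · 84 = 588
  d = 7: σ(7) · φ(784/7) = 8 · 48 = 384
  d = 8: σ(8) · φ(784/8) = 15 · 42 = 630
  d = 14: σ(14) · φ(784/14) = 24 · 24 = 576
  d = 16: σ(16) · φ(784/16) = 31 · 42 = 1302
  d = 28: σ(28) · φ(784/28) = 56 · 12 = 672
  d = 49: σ(49) · φ(784/49) = 57 · 8 = 456
  d = 56: σ(56) · φ(784/56) = 120 · 6 = 720
  d = 98: σ(98) · φ(784/98) = 171 · 4 = 684
  d = 112: σ(112) · φ(784/112) = 248 · 6 = 1488
  d = 196: σ(196) · φ(784/196) = 399 · 2 = 798
  d = 392: σ(392) · φ(784/392) = 855 · 1 = 855
  d = 784: σ(784) · φ(784/784) = 1767 · 1 = 1767
Summing: (σ * φ)(784) = 336 + 504 + 588 + 384 + 630 + 576 + 1302 + 672 + 456 + 720 + 684 + 1488 + 798 + 855 + 1767 = 11760.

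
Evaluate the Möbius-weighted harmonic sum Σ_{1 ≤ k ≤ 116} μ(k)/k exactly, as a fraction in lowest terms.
Σ μ(k)/k = -11695632086357284237991577642263648122717789/451572209148822968402074375593480892761066957

Values of μ(k) for 1 ≤ k ≤ 116: μ(1) = 1, μ(2) = -1, μ(3) = -1, μ(5) = -1, μ(6) = 1, μ(7) = -1, μ(10) = 1, μ(11) = -1, μ(13) = -1, μ(14) = 1, μ(15) = 1, μ(17) = -1, μ(19) = -1, μ(21) = 1, μ(22) = 1, μ(23) = -1, μ(26) = 1, μ(29) = -1, μ(30) = -1, μ(31) = -1, μ(33) = 1, μ(34) = 1, μ(35) = 1, μ(37) = -1, μ(38) = 1, μ(39) = 1, μ(41) = -1, μ(42) = -1, μ(43) = -1, μ(46) = 1, μ(47) = -1, μ(51) = 1, μ(53) = -1, μ(55) = 1, μ(57) = 1, μ(58) = 1, μ(59) = -1, μ(61) = -1, μ(62) = 1, μ(65) = 1, μ(66) = -1, μ(67) = -1, μ(69) = 1, μ(70) = -1, μ(71) = -1, μ(73) = -1, μ(74) = 1, μ(77) = 1, μ(78) = -1, μ(79) = -1, μ(82) = 1, μ(83) = -1, μ(85) = 1, μ(86) = 1, μ(87) = 1, μ(89) = -1, μ(91) = 1, μ(93) = 1, μ(94) = 1, μ(95) = 1, μ(97) = -1, μ(101) = -1, μ(102) = -1, μ(103) = -1, μ(105) = -1, μ(106) = 1, μ(107) = -1, μ(109) = -1, μ(110) = -1, μ(111) = 1, μ(113) = -1, μ(114) = -1, μ(115) = 1, with μ = 0 on non-squarefree integers. Summing μ(k)/k for k where μ(k) ≠ 0 gives -11695632086357284237991577642263648122717789/451572209148822968402074375593480892761066957 ≈ -0.0259. (PNT ⟺ this sum → 0 as n → ∞.)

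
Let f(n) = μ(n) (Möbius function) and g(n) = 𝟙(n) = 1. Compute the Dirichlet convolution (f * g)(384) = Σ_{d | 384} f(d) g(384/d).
(μ * 𝟙)(384) = 0

Divisors of 384: [1, 2, 3, 4, 6, 8, 12, 16, 24, 32, 48, 64, 96, 128, 192, 384]. For each d | 384:
  d = 1: μ(1) · 𝟙(384/1) = 1 · 1 = 1
  d = 2: μ(2) · 𝟙(384/2) = -1 · 1 = -1
  d = 3: μ(3) · 𝟙(384/3) = -1 · 1 = -1
  d = 4: μ(4) · 𝟙(384/4) = 0 · 1 = 0
  d = 6: μ(6) · 𝟙(384/6) = 1 · 1 = 1
  d = 8: μ(8) · 𝟙(384/8) = 0 · 1 = 0
  d = 12: μ(12) · 𝟙(384/12) = 0 · 1 = 0
  d = 16: μ(16) · 𝟙(384/16) = 0 · 1 = 0
  d = 24: μ(24) · 𝟙(384/24) = 0 · 1 = 0
  d = 32: μ(32) · 𝟙(384/32) = 0 · 1 = 0
  d = 48: μ(48) · 𝟙(384/48) = 0 · 1 = 0
  d = 64: μ(64) · 𝟙(384/64) = 0 · 1 = 0
  d = 96: μ(96) · 𝟙(384/96) = 0 · 1 = 0
  d = 128: μ(128) · 𝟙(384/128) = 0 · 1 = 0
  d = 192: μ(192) · 𝟙(384/192) = 0 · 1 = 0
  d = 384: μ(384) · 𝟙(384/384) = 0 · 1 = 0
Summing: (μ * 𝟙)(384) = 1 + -1 + -1 + 0 + 1 + 0 + 0 + 0 + 0 + 0 + 0 + 0 + 0 + 0 + 0 + 0 = 0.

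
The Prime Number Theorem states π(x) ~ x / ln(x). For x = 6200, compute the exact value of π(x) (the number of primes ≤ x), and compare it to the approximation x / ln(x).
π(6200) = 806;  x/ln(x) ≈ 710.01;  relative error ≈ 11.91%.

Directly count primes up to 6200: π(6200) = 806. The PNT approximation gives 6200/ln(6200) ≈ 6200/8.73230 ≈ 710.01. Relative error (π(x) − x/ln(x)) / π(x) ≈ 11.91%; the approximation is known to undercount slightly (Li(x) is a better estimate).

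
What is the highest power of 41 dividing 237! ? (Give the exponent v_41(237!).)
v_41(237!) = 5

Legendre's formula: v_p(n!) = Σ_{k ≥ 1} ⌊n / p^k⌋. For p = 41, n = 237, the terms are:
  ⌊237/41^1⌋ = ⌊237/41⌋ = 5
(the next term ⌊237/41^2⌋ = 0, terminating the sum). Summing: v_41(237!) = 5 = 5.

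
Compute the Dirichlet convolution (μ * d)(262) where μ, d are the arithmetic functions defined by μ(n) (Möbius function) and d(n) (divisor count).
(μ * d)(262) = 1

Divisors of 262: [1, 2, 131, 262]. For each d | 262:
  d = 1: μ(1) · d(262/1) = 1 · 4 = 4
  d = 2: μ(2) · d(262/2) = -1 · 2 = -2
  d = 131: μ(131) · d(262/131) = -1 · 2 = -2
  d = 262: μ(262) · d(262/262) = 1 · 1 = 1
Summing: (μ * d)(262) = 4 + -2 + -2 + 1 = 1.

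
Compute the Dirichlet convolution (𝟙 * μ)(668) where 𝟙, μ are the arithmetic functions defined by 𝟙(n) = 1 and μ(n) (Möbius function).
(𝟙 * μ)(668) = 0

Divisors of 668: [1, 2, 4, 167, 334, 668]. For each d | 668:
  d = 1: 𝟙(1) · μ(668/1) = 1 · 0 = 0
  d = 2: 𝟙(2) · μ(668/2) = 1 · 1 = 1
  d = 4: 𝟙(4) · μ(668/4) = 1 · -1 = -1
  d = 167: 𝟙(167) · μ(668/167) = 1 · 0 = 0
  d = 334: 𝟙(334) · μ(668/334) = 1 · -1 = -1
  d = 668: 𝟙(668) · μ(668/668) = 1 · 1 = 1
Summing: (𝟙 * μ)(668) = 0 + 1 + -1 + 0 + -1 + 1 = 0.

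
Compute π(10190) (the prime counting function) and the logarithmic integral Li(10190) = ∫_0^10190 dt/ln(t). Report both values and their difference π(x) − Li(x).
π(10190) = 1251;  Li(10190) ≈ 1266.75;  π(x) − Li(x) ≈ -15.75.

Direct count of primes ≤ 10190 gives π(10190) = 1251. Numerical evaluation of the logarithmic integral gives Li(10190) ≈ 1266.75. The difference π(x) − Li(x) ≈ -15.75 is typically negative for small/moderate x (Li(x) overestimates), though Littlewood's theorem shows this sign changes infinitely often.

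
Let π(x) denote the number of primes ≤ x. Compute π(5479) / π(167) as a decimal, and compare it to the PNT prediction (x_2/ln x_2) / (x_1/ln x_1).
π(5479)/π(167) = 724/39 ≈ 18.5641;  PNT prediction ≈ 19.5051.

π(167) = 39 and π(5479) = 724, so π(5479)/π(167) ≈ 18.5641. The PNT-predicted ratio is (5479/ln(5479)) / (167/ln(167)) ≈ 19.5051. The two agree to within a few percent, as expected.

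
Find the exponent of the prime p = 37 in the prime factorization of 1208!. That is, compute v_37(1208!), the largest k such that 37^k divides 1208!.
v_37(1208!) = 32

Legendre's formula: v_p(n!) = Σ_{k ≥ 1} ⌊n / p^k⌋. For p = 37, n = 1208, the terms are:
  ⌊1208/37^1⌋ = ⌊1208/37⌋ = 32
(the next term ⌊1208/37^2⌋ = 0, terminating the sum). Summing: v_37(1208!) = 32 = 32.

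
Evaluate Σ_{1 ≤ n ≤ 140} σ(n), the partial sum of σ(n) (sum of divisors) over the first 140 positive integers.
Σ_{n ≤ 140} σ(n) = 16207

Compute σ(n) for each 1 ≤ n ≤ 140: σ(1) = 1, σ(2) = 3, σ(3) = 4, σ(4) = 7, σ(5) = 6, σ(6) = 12, σ(7) = 8, σ(8) = 15, σ(9) = 13, σ(10) = 18, σ(11) = 12, σ(12) = 28, σ(13) = 14, σ(14) = 24, σ(15) = 24, σ(16) = 31, σ(17) = 18, σ(18) = 39, σ(19) = 20, σ(20) = 42, σ(21) = 32, σ(22) = 36, σ(23) = 24, σ(24) = 60, σ(25) = 31, σ(26) = 42, σ(27) = 40, σ(28) = 56, σ(29) = 30, σ(30) = 72, σ(31) = 32, σ(32) = 63, σ(33) = 48, σ(34) = 54, σ(35) = 48, σ(36) = 91, σ(37) = 38, σ(38) = 60, σ(39) = 56, σ(40) = 90, σ(41) = 42, σ(42) = 96, σ(43) = 44, σ(44) = 84, σ(45) = 78, σ(46) = 72, σ(47) = 48, σ(48) = 124, σ(49) = 57, σ(50) = 93, σ(51) = 72, σ(52) = 98, σ(53) = 54, σ(54) = 120, σ(55) = 72, σ(56) = 120, σ(57) = 80, σ(58) = 90, σ(59) = 60, σ(60) = 168, σ(61) = 62, σ(62) = 96, σ(63) = 104, σ(64) = 127, σ(65) = 84, σ(66) = 144, σ(67) = 68, σ(68) = 126, σ(69) = 96, σ(70) = 144, σ(71) = 72, σ(72) = 195, σ(73) = 74, σ(74) = 114, σ(75) = 124, σ(76) = 140, σ(77) = 96, σ(78) = 168, σ(79) = 80, σ(80) = 186, σ(81) = 121, σ(82) = 126, σ(83) = 84, σ(84) = 224, σ(85) = 108, σ(86) = 132, σ(87) = 120, σ(88) = 180, σ(89) = 90, σ(90) = 234, σ(91) = 112, σ(92) = 168, σ(93) = 128, σ(94) = 144, σ(95) = 120, σ(96) = 252, σ(97) = 98, σ(98) = 171, σ(99) = 156, σ(100) = 217, σ(101) = 102, σ(102) = 216, σ(103) = 104, σ(104) = 210, σ(105) = 192, σ(106) = 162, σ(107) = 108, σ(108) = 280, σ(109) = 110, σ(110) = 216, σ(111) = 152, σ(112) = 248, σ(113) = 114, σ(114) = 240, σ(115) = 144, σ(116) = 210, σ(117) = 182, σ(118) = 180, σ(119) = 144, σ(120) = 360, σ(121) = 133, σ(122) = 186, σ(123) = 168, σ(124) = 224, σ(125) = 156, σ(126) = 312, σ(127) = 128, σ(128) = 255, σ(129) = 176, σ(130) = 252, σ(131) = 132, σ(132) = 336, σ(133) = 160, σ(134) = 204, σ(135) = 240, σ(136) = 270, σ(137) = 138, σ(138) = 288, σ(139) = 140, σ(140) = 336. Summing all 140 values: 16207. (Average order: Σ_{n ≤ x} σ(n) ~ (π²/12) x². For x = 140, (π²/12)·140² ≈ 16120.35.)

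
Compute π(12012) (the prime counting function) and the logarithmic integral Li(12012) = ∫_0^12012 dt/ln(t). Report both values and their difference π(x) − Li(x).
π(12012) = 1440;  Li(12012) ≈ 1462.38;  π(x) − Li(x) ≈ -22.38.

Direct count of primes ≤ 12012 gives π(12012) = 1440. Numerical evaluation of the logarithmic integral gives Li(12012) ≈ 1462.38. The difference π(x) − Li(x) ≈ -22.38 is typically negative for small/moderate x (Li(x) overestimates), though Littlewood's theorem shows this sign changes infinitely often.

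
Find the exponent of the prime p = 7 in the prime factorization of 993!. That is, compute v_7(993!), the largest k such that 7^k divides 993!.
v_7(993!) = 163

Legendre's formula: v_p(n!) = Σ_{k ≥ 1} ⌊n / p^k⌋. For p = 7, n = 993, the terms are:
  ⌊993/7^1⌋ = ⌊993/7⌋ = 141
  ⌊993/7^2⌋ = ⌊993/49⌋ = 20
  ⌊993/7^3⌋ = ⌊993/343⌋ = 2
(the next term ⌊993/7^4⌋ = 0, terminating the sum). Summing: v_7(993!) = 141 + 20 + 2 = 163.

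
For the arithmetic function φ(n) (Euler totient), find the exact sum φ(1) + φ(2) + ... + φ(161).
Σ_{n ≤ 161} φ(n) = 7938

Compute φ(n) for each 1 ≤ n ≤ 161: φ(1) = 1, φ(2) = 1, φ(3) = 2, φ(4) = 2, φ(5) = 4, φ(6) = 2, φ(7) = 6, φ(8) = 4, φ(9) = 6, φ(10) = 4, φ(11) = 10, φ(12) = 4, φ(13) = 12, φ(14) = 6, φ(15) = 8, φ(16) = 8, φ(17) = 16, φ(18) = 6, φ(19) = 18, φ(20) = 8, φ(21) = 12, φ(22) = 10, φ(23) = 22, φ(24) = 8, φ(25) = 20, φ(26) = 12, φ(27) = 18, φ(28) = 12, φ(29) = 28, φ(30) = 8, φ(31) = 30, φ(32) = 16, φ(33) = 20, φ(34) = 16, φ(35) = 24, φ(36) = 12, φ(37) = 36, φ(38) = 18, φ(39) = 24, φ(40) = 16, φ(41) = 40, φ(42) = 12, φ(43) = 42, φ(44) = 20, φ(45) = 24, φ(46) = 22, φ(47) = 46, φ(48) = 16, φ(49) = 42, φ(50) = 20, φ(51) = 32, φ(52) = 24, φ(53) = 52, φ(54) = 18, φ(55) = 40, φ(56) = 24, φ(57) = 36, φ(58) = 28, φ(59) = 58, φ(60) = 16, φ(61) = 60, φ(62) = 30, φ(63) = 36, φ(64) = 32, φ(65) = 48, φ(66) = 20, φ(67) = 66, φ(68) = 32, φ(69) = 44, φ(70) = 24, φ(71) = 70, φ(72) = 24, φ(73) = 72, φ(74) = 36, φ(75) = 40, φ(76) = 36, φ(77) = 60, φ(78) = 24, φ(79) = 78, φ(80) = 32, φ(81) = 54, φ(82) = 40, φ(83) = 82, φ(84) = 24, φ(85) = 64, φ(86) = 42, φ(87) = 56, φ(88) = 40, φ(89) = 88, φ(90) = 24, φ(91) = 72, φ(92) = 44, φ(93) = 60, φ(94) = 46, φ(95) = 72, φ(96) = 32, φ(97) = 96, φ(98) = 42, φ(99) = 60, φ(100) = 40, φ(101) = 100, φ(102) = 32, φ(103) = 102, φ(104) = 48, φ(105) = 48, φ(106) = 52, φ(107) = 106, φ(108) = 36, φ(109) = 108, φ(110) = 40, φ(111) = 72, φ(112) = 48, φ(113) = 112, φ(114) = 36, φ(115) = 88, φ(116) = 56, φ(117) = 72, φ(118) = 58, φ(119) = 96, φ(120) = 32, φ(121) = 110, φ(122) = 60, φ(123) = 80, φ(124) = 60, φ(125) = 100, φ(126) = 36, φ(127) = 126, φ(128) = 64, φ(129) = 84, φ(130) = 48, φ(131) = 130, φ(132) = 40, φ(133) = 108, φ(134) = 66, φ(135) = 72, φ(136) = 64, φ(137) = 136, φ(138) = 44, φ(139) = 138, φ(140) = 48, φ(141) = 92, φ(142) = 70, φ(143) = 120, φ(144) = 48, φ(145) = 112, φ(146) = 72, φ(147) = 84, φ(148) = 72, φ(149) = 148, φ(150) = 40, φ(151) = 150, φ(152) = 72, φ(153) = 96, φ(154) = 60, φ(155) = 120, φ(156) = 48, φ(157) = 156, φ(158) = 78, φ(159) = 104, φ(160) = 64, φ(161) = 132. Summing all 161 values: 7938. (Average order: Σ_{n ≤ x} φ(n) ~ (3/π²) x². For x = 161, (3/π²)·161² ≈ 7879.04.)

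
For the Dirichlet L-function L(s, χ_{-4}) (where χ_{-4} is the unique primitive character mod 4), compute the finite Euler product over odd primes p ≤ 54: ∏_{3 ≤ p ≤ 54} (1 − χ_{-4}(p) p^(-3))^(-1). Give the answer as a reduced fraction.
∏ = 825131832927904152751703886265311831503045/851571808026684219819301170519057245405184

The odd primes p ≤ 54 are [3, 5, 7, 11, 13, 17, 19, 23, 29, 31, 37, 41, 43, 47, 53]. For each, χ(p) = 1 if p ≡ 1 mod 4, χ(p) = −1 if p ≡ 3 mod 4. Taking (1 − χ(p)/p^3)^(-1) = p^3/(p^3 − χ(p)): (1 − (-1)/3^3)^(-1) · (1 − (1)/5^3)^(-1) · (1 − (-1)/7^3)^(-1) · (1 − (-1)/11^3)^(-1) · (1 − (1)/13^3)^(-1) · (1 − (1)/17^3)^(-1) · (1 − (-1)/19^3)^(-1) · (1 − (-1)/23^3)^(-1) · (1 − (1)/29^3)^(-1) · (1 − (-1)/31^3)^(-1) · (1 − (1)/37^3)^(-1) · (1 − (1)/41^3)^(-1) · (1 − (-1)/43^3)^(-1) · (1 − (-1)/47^3)^(-1) · (1 − (1)/53^3)^(-1) = 825131832927904152751703886265311831503045/851571808026684219819301170519057245405184.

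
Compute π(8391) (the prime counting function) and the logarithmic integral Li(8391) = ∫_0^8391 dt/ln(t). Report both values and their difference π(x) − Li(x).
π(8391) = 1051;  Li(8391) ≈ 1069.81;  π(x) − Li(x) ≈ -18.81.

Direct count of primes ≤ 8391 gives π(8391) = 1051. Numerical evaluation of the logarithmic integral gives Li(8391) ≈ 1069.81. The difference π(x) − Li(x) ≈ -18.81 is typically negative for small/moderate x (Li(x) overestimates), though Littlewood's theorem shows this sign changes infinitely often.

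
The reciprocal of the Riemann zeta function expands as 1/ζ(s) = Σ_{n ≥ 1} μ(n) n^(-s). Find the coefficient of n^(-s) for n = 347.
μ(347) = -1

Factor n = 347 = 347. μ(n) = 0 if any exponent ≥ 2 (not squarefree); otherwise μ(n) = (−1)^{ω(n)} where ω(n) is the number of distinct prime factors. Applying: μ(347) = -1.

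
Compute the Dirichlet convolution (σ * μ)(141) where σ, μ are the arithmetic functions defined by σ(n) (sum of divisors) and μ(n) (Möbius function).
(σ * μ)(141) = 141

Divisors of 141: [1, 3, 47, 141]. For each d | 141:
  d = 1: σ(1) · μ(141/1) = 1 · 1 = 1
  d = 3: σ(3) · μ(141/3) = 4 · -1 = -4
  d = 47: σ(47) · μ(141/47) = 48 · -1 = -48
  d = 141: σ(141) · μ(141/141) = 192 · 1 = 192
Summing: (σ * μ)(141) = 1 + -4 + -48 + 192 = 141.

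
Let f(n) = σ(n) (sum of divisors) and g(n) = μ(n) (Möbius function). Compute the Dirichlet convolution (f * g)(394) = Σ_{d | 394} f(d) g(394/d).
(σ * μ)(394) = 394

Divisors of 394: [1, 2, 197, 394]. For each d | 394:
  d = 1: σ(1) · μ(394/1) = 1 · 1 = 1
  d = 2: σ(2) · μ(394/2) = 3 · -1 = -3
  d = 197: σ(197) · μ(394/197) = 198 · -1 = -198
  d = 394: σ(394) · μ(394/394) = 594 · 1 = 594
Summing: (σ * μ)(394) = 1 + -3 + -198 + 594 = 394.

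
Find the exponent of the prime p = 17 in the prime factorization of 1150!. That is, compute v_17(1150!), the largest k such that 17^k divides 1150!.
v_17(1150!) = 70

Legendre's formula: v_p(n!) = Σ_{k ≥ 1} ⌊n / p^k⌋. For p = 17, n = 1150, the terms are:
  ⌊1150/17^1⌋ = ⌊1150/17⌋ = 67
  ⌊1150/17^2⌋ = ⌊1150/289⌋ = 3
(the next term ⌊1150/17^3⌋ = 0, terminating the sum). Summing: v_17(1150!) = 67 + 3 = 70.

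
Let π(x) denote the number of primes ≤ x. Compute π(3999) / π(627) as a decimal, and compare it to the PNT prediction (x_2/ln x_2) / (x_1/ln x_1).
π(3999)/π(627) = 550/114 ≈ 4.8246;  PNT prediction ≈ 4.9531.

π(627) = 114 and π(3999) = 550, so π(3999)/π(627) ≈ 4.8246. The PNT-predicted ratio is (3999/ln(3999)) / (627/ln(627)) ≈ 4.9531. The two agree to within a few percent, as expected.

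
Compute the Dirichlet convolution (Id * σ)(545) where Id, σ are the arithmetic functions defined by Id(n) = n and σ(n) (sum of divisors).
(Id * σ)(545) = 2409

Divisors of 545: [1, 5, 109, 545]. For each d | 545:
  d = 1: Id(1) · σ(545/1) = 1 · 660 = 660
  d = 5: Id(5) · σ(545/5) = 5 · 110 = 550
  d = 109: Id(109) · σ(545/109) = 109 · 6 = 654
  d = 545: Id(545) · σ(545/545) = 545 · 1 = 545
Summing: (Id * σ)(545) = 660 + 550 + 654 + 545 = 2409.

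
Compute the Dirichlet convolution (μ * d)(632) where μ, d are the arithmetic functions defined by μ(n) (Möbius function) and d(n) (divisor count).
(μ * d)(632) = 1

Divisors of 632: [1, 2, 4, 8, 79, 158, 316, 632]. For each d | 632:
  d = 1: μ(1) · d(632/1) = 1 · 8 = 8
  d = 2: μ(2) · d(632/2) = -1 · 6 = -6
  d = 4: μ(4) · d(632/4) = 0 · 4 = 0
  d = 8: μ(8) · d(632/8) = 0 · 2 = 0
  d = 79: μ(79) · d(632/79) = -1 · 4 = -4
  d = 158: μ(158) · d(632/158) = 1 · 3 = 3
  d = 316: μ(316) · d(632/316) = 0 · 2 = 0
  d = 632: μ(632) · d(632/632) = 0 · 1 = 0
Summing: (μ * d)(632) = 8 + -6 + 0 + 0 + -4 + 3 + 0 + 0 = 1.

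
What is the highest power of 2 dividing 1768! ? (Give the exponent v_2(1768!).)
v_2(1768!) = 1762

Legendre's formula: v_p(n!) = Σ_{k ≥ 1} ⌊n / p^k⌋. For p = 2, n = 1768, the terms are:
  ⌊1768/2^1⌋ = ⌊1768/2⌋ = 884
  ⌊1768/2^2⌋ = ⌊1768/4⌋ = 442
  ⌊1768/2^3⌋ = ⌊1768/8⌋ = 221
  ⌊1768/2^4⌋ = ⌊1768/16⌋ = 110
  ⌊1768/2^5⌋ = ⌊1768/32⌋ = 55
  ⌊1768/2^6⌋ = ⌊1768/64⌋ = 27
  ⌊1768/2^7⌋ = ⌊1768/128⌋ = 13
  ⌊1768/2^8⌋ = ⌊1768/256⌋ = 6
  ⌊1768/2^9⌋ = ⌊1768/512⌋ = 3
  ⌊1768/2^10⌋ = ⌊1768/1024⌋ = 1
(the next term ⌊1768/2^11⌋ = 0, terminating the sum). Summing: v_2(1768!) = 884 + 442 + 221 + 110 + 55 + 27 + 13 + 6 + 3 + 1 = 1762.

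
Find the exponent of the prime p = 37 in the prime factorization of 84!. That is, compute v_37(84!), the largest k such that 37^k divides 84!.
v_37(84!) = 2

Legendre's formula: v_p(n!) = Σ_{k ≥ 1} ⌊n / p^k⌋. For p = 37, n = 84, the terms are:
  ⌊84/37^1⌋ = ⌊84/37⌋ = 2
(the next term ⌊84/37^2⌋ = 0, terminating the sum). Summing: v_37(84!) = 2 = 2.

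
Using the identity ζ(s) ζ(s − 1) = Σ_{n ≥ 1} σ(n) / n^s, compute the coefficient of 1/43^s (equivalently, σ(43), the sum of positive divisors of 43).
σ(43) = 44

In the product (Σ m^0/m^s)(Σ k / k^s) = Σ (Σ_{d | n} d) / n^s, the coefficient of 1/n^s is σ(n) = Σ_{d | n} d. For n = 43, divisors are [1, 43]; summing: σ(43) = 44.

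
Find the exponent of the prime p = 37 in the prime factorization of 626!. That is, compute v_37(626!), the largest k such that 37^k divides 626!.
v_37(626!) = 16

Legendre's formula: v_p(n!) = Σ_{k ≥ 1} ⌊n / p^k⌋. For p = 37, n = 626, the terms are:
  ⌊626/37^1⌋ = ⌊626/37⌋ = 16
(the next term ⌊626/37^2⌋ = 0, terminating the sum). Summing: v_37(626!) = 16 = 16.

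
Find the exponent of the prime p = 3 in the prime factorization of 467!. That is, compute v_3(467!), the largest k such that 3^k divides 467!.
v_3(467!) = 229

Legendre's formula: v_p(n!) = Σ_{k ≥ 1} ⌊n / p^k⌋. For p = 3, n = 467, the terms are:
  ⌊467/3^1⌋ = ⌊467/3⌋ = 155
  ⌊467/3^2⌋ = ⌊467/9⌋ = 51
  ⌊467/3^3⌋ = ⌊467/27⌋ = 17
  ⌊467/3^4⌋ = ⌊467/81⌋ = 5
  ⌊467/3^5⌋ = ⌊467/243⌋ = 1
(the next term ⌊467/3^6⌋ = 0, terminating the sum). Summing: v_3(467!) = 155 + 51 + 17 + 5 + 1 = 229.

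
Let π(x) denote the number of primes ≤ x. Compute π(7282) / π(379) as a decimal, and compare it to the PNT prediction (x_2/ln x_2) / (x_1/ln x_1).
π(7282)/π(379) = 928/75 ≈ 12.3733;  PNT prediction ≈ 12.8281.

π(379) = 75 and π(7282) = 928, so π(7282)/π(379) ≈ 12.3733. The PNT-predicted ratio is (7282/ln(7282)) / (379/ln(379)) ≈ 12.8281. The two agree to within a few percent, as expected.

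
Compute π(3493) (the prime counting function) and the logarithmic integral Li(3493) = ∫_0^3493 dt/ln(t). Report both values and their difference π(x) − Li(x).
π(3493) = 488;  Li(3493) ≈ 503.74;  π(x) − Li(x) ≈ -15.74.

Direct count of primes ≤ 3493 gives π(3493) = 488. Numerical evaluation of the logarithmic integral gives Li(3493) ≈ 503.74. The difference π(x) − Li(x) ≈ -15.74 is typically negative for small/moderate x (Li(x) overestimates), though Littlewood's theorem shows this sign changes infinitely often.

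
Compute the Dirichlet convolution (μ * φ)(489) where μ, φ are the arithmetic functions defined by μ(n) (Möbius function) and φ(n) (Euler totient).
(μ * φ)(489) = 161

Divisors of 489: [1, 3, 163, 489]. For each d | 489:
  d = 1: μ(1) · φ(489/1) = 1 · 324 = 324
  d = 3: μ(3) · φ(489/3) = -1 · 162 = -162
  d = 163: μ(163) · φ(489/163) = -1 · 2 = -2
  d = 489: μ(489) · φ(489/489) = 1 · 1 = 1
Summing: (μ * φ)(489) = 324 + -162 + -2 + 1 = 161.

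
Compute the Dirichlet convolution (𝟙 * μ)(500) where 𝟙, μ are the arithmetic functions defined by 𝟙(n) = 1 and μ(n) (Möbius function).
(𝟙 * μ)(500) = 0

Divisors of 500: [1, 2, 4, 5, 10, 20, 25, 50, 100, 125, 250, 500]. For each d | 500:
  d = 1: 𝟙(1) · μ(500/1) = 1 · 0 = 0
  d = 2: 𝟙(2) · μ(500/2) = 1 · 0 = 0
  d = 4: 𝟙(4) · μ(500/4) = 1 · 0 = 0
  d = 5: 𝟙(5) · μ(500/5) = 1 · 0 = 0
  d = 10: 𝟙(10) · μ(500/10) = 1 · 0 = 0
  d = 20: 𝟙(20) · μ(500/20) = 1 · 0 = 0
  d = 25: 𝟙(25) · μ(500/25) = 1 · 0 = 0
  d = 50: 𝟙(50) · μ(500/50) = 1 · 1 = 1
  d = 100: 𝟙(100) · μ(500/100) = 1 · -1 = -1
  d = 125: 𝟙(125) · μ(500/125) = 1 · 0 = 0
  d = 250: 𝟙(250) · μ(500/250) = 1 · -1 = -1
  d = 500: 𝟙(500) · μ(500/500) = 1 · 1 = 1
Summing: (𝟙 * μ)(500) = 0 + 0 + 0 + 0 + 0 + 0 + 0 + 1 + -1 + 0 + -1 + 1 = 0.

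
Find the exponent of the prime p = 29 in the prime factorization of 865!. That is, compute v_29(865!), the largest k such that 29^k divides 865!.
v_29(865!) = 30

Legendre's formula: v_p(n!) = Σ_{k ≥ 1} ⌊n / p^k⌋. For p = 29, n = 865, the terms are:
  ⌊865/29^1⌋ = ⌊865/29⌋ = 29
  ⌊865/29^2⌋ = ⌊865/841⌋ = 1
(the next term ⌊865/29^3⌋ = 0, terminating the sum). Summing: v_29(865!) = 29 + 1 = 30.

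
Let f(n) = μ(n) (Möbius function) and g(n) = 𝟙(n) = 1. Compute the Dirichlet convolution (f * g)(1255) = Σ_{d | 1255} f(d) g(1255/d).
(μ * 𝟙)(1255) = 0

Divisors of 1255: [1, 5, 251, 1255]. For each d | 1255:
  d = 1: μ(1) · 𝟙(1255/1) = 1 · 1 = 1
  d = 5: μ(5) · 𝟙(1255/5) = -1 · 1 = -1
  d = 251: μ(251) · 𝟙(1255/251) = -1 · 1 = -1
  d = 1255: μ(1255) · 𝟙(1255/1255) = 1 · 1 = 1
Summing: (μ * 𝟙)(1255) = 1 + -1 + -1 + 1 = 0.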